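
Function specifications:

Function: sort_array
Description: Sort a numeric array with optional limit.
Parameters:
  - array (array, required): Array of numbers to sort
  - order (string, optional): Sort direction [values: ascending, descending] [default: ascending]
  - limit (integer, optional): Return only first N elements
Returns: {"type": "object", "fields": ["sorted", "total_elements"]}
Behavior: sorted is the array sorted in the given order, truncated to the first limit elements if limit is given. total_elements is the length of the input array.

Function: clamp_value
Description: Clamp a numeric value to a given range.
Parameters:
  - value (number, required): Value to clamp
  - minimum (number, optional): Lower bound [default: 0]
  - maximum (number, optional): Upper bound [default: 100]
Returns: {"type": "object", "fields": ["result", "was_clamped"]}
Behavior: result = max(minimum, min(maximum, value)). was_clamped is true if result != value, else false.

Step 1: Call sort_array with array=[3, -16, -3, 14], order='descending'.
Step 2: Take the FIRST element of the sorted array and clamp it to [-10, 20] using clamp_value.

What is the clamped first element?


Step 1: sort_array(order=descending)
  sorted: [14, 3, -3, -16]
  -> first element = 14
Step 2: clamp_value(value=14, minimum=-10, maximum=20)
  result = max(-10, min(20, 14)) = max(-10, 14) = 14
  was_clamped = (14 != 14) = false
  -> result = 14
14


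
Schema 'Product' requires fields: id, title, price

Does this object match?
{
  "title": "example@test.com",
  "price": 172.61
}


Checking required fields...
Missing: id
Invalid - missing required field 'id'


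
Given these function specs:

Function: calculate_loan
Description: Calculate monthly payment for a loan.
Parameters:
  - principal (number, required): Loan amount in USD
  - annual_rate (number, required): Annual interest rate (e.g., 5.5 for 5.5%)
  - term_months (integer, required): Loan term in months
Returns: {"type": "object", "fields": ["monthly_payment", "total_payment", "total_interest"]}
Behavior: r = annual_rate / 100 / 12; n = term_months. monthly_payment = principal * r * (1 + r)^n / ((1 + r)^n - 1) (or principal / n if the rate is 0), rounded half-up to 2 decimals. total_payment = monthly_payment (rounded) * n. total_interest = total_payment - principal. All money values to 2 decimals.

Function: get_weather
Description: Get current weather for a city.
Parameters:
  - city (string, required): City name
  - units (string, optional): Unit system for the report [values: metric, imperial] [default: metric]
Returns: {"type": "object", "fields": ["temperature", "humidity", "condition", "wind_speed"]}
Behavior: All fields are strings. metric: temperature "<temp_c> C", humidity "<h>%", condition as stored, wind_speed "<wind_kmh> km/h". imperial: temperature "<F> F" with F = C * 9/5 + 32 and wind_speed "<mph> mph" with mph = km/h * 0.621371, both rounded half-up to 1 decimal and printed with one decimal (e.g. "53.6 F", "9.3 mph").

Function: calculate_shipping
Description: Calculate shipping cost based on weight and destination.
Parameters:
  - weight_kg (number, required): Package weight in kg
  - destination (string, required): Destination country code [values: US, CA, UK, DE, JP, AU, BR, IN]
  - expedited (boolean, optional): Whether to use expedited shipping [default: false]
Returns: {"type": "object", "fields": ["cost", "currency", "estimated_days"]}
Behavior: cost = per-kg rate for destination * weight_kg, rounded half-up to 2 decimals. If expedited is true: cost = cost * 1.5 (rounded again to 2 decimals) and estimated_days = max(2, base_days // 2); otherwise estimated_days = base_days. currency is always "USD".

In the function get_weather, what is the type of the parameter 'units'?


The get_weather spec declares:
  - units (string, optional): Unit system for the report [values: metric, imperial] [default: metric]
Type:
string


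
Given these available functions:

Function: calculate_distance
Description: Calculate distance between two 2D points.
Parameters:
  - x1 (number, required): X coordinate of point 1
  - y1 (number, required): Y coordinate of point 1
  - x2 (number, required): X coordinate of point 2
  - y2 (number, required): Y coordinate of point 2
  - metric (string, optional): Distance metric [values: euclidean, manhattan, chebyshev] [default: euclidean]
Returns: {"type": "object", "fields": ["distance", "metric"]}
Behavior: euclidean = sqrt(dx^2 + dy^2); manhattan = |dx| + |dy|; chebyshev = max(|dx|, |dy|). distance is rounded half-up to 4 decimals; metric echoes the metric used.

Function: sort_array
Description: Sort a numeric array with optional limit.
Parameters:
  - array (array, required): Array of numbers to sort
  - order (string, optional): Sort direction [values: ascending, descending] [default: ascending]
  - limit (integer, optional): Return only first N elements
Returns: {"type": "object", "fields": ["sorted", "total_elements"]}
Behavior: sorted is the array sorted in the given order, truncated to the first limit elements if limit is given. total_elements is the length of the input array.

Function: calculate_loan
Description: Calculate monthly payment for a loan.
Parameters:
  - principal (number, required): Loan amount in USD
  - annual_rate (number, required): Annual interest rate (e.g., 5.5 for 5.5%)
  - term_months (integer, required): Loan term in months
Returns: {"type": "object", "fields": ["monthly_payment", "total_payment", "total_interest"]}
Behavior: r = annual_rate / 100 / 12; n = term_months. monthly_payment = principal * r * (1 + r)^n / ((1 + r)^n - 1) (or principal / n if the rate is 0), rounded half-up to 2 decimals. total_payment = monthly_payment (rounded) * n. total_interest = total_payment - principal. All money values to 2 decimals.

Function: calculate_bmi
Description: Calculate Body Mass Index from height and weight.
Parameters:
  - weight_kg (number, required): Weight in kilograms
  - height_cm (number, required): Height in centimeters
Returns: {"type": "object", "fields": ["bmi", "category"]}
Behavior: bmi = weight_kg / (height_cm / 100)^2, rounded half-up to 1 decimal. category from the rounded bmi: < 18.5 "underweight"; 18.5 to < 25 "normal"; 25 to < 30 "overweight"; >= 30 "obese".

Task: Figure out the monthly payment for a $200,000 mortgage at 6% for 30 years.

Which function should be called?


The task needs a function whose description is: Calculate monthly payment for a loan.
calculate_loan


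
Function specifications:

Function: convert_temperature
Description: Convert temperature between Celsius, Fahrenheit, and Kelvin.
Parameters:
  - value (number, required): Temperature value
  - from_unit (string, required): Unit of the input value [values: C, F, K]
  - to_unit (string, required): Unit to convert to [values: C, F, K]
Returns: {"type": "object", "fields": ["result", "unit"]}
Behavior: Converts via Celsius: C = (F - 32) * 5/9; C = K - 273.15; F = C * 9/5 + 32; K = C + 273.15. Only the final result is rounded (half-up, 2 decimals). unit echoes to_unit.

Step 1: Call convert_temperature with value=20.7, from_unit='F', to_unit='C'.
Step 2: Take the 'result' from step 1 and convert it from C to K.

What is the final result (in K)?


Step 1: convert_temperature(value=20.7, from_unit=F, to_unit=C)
  To C: (20.7 - 32) * 5/9 = -6.277778
  Target is C: -6.277778
  Round to 2 decimals: -6.28
  -> result = -6.28 C
Step 2: convert_temperature(value=-6.28, from_unit=C, to_unit=K)
  Input already in C: -6.28
  To K: -6.28 + 273.15 = 266.87
  Round to 2 decimals: 266.87
  -> result = 266.87 K
266.87 K


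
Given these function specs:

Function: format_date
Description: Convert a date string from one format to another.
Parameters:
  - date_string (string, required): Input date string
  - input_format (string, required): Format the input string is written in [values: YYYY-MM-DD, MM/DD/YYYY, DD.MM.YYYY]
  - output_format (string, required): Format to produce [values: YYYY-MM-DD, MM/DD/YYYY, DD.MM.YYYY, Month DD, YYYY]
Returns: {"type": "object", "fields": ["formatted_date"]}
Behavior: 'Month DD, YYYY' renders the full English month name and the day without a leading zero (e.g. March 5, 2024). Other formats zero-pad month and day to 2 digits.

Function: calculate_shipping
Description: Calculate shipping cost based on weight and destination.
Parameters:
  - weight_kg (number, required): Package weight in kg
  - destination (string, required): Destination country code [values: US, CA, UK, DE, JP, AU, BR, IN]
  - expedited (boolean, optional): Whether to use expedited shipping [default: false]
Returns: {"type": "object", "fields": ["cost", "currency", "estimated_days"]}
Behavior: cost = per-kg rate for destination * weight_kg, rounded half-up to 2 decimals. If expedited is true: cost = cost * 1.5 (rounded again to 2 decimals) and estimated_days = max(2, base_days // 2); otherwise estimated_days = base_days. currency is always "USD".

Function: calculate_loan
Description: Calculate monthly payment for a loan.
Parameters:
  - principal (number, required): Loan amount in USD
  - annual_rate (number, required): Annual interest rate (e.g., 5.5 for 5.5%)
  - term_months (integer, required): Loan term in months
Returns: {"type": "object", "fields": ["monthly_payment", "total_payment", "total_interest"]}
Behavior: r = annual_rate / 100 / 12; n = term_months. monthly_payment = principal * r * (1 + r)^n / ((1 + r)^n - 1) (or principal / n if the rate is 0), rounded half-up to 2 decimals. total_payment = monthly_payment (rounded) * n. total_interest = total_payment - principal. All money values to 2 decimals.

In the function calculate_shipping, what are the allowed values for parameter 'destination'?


The calculate_shipping spec declares:
  - destination (string, required): Destination country code [values: US, CA, UK, DE, JP, AU, BR, IN]
Allowed values:
US, CA, UK, DE, JP, AU, BR, IN


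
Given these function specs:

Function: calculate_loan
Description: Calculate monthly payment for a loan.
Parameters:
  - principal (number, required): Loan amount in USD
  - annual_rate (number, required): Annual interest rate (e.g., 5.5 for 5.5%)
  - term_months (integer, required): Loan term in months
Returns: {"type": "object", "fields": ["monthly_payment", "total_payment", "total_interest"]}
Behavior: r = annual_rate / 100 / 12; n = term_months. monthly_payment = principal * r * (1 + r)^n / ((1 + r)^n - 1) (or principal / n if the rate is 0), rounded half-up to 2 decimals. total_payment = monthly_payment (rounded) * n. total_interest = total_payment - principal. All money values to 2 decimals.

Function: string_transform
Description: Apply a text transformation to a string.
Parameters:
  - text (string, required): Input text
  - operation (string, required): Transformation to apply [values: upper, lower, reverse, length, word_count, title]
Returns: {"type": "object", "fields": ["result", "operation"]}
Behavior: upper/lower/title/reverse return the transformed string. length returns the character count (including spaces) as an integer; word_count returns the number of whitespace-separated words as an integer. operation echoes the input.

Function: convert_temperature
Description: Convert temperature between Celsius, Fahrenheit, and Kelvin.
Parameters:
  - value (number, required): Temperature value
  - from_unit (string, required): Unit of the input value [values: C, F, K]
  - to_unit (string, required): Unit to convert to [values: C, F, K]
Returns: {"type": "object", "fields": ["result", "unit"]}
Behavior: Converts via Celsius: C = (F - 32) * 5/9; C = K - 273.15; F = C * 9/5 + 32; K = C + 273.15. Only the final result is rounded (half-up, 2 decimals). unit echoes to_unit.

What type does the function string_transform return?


The string_transform spec declares Returns: {"type": "object", "fields": ["result", "operation"]}
Type:
object


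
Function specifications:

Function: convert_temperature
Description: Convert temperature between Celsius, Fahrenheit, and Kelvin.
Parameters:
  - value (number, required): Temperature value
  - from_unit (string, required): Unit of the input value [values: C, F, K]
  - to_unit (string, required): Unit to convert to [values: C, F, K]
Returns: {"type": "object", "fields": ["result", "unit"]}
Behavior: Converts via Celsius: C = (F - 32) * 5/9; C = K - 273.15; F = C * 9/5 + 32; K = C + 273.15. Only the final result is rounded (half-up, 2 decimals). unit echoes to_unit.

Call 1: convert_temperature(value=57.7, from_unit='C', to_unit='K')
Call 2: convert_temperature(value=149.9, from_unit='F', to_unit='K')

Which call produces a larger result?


Call 1:
  Input already in C: 57.7
  To K: 57.7 + 273.15 = 330.85
  Round to 2 decimals: 330.85
  -> 330.85 K
Call 2:
  To C: (149.9 - 32) * 5/9 = 65.5
  To K: 65.5 + 273.15 = 338.65
  Round to 2 decimals: 338.65
  -> 338.65 K
Call 2 (338.65 K)


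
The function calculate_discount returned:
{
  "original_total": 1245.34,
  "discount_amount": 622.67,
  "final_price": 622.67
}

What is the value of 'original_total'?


1245.34


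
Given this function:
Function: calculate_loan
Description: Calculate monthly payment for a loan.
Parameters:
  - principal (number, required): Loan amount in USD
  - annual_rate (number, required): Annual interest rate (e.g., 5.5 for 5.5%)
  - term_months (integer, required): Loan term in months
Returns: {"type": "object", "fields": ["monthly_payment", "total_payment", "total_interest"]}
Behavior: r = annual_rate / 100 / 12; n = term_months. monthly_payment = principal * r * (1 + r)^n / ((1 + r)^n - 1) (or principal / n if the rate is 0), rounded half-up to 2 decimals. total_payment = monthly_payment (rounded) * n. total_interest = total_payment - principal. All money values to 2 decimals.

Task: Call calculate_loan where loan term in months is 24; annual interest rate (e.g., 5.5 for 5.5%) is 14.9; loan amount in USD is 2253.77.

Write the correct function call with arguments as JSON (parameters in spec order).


Mapping each described value to its parameter name:
  'Loan term in months' -> term_months = 24
  'Annual interest rate (e.g., 5.5 for 5.5%)' -> annual_rate = 14.9
  'Loan amount in USD' -> principal = 2253.77
calculate_loan({"principal": 2253.77, "annual_rate": 14.9, "term_months": 24})


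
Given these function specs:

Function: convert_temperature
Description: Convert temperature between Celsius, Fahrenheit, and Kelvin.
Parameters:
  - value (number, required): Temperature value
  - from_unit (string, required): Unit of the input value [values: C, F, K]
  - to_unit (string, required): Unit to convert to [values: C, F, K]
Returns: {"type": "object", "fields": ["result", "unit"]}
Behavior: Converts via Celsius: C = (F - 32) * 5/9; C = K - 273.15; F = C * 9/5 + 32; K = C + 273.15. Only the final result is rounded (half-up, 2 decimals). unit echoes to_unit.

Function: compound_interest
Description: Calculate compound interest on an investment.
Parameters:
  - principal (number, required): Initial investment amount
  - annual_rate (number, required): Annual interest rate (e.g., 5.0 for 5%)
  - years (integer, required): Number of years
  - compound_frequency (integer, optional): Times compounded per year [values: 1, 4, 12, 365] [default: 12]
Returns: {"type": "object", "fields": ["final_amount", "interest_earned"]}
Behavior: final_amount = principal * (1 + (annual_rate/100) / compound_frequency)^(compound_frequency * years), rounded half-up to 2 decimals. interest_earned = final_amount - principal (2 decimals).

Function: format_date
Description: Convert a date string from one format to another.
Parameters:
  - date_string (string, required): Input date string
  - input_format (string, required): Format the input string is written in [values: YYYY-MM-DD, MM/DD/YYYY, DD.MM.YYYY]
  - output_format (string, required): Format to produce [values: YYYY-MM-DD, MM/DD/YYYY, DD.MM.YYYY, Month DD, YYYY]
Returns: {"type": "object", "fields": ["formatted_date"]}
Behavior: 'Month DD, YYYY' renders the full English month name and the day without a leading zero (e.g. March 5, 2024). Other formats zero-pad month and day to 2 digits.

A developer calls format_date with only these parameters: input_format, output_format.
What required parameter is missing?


Required parameters: date_string, input_format, output_format
Provided: input_format, output_format
Missing: date_string
date_string


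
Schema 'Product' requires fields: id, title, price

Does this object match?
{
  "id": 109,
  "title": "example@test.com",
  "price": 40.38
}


Checking required fields... All present.
Valid - all required fields present


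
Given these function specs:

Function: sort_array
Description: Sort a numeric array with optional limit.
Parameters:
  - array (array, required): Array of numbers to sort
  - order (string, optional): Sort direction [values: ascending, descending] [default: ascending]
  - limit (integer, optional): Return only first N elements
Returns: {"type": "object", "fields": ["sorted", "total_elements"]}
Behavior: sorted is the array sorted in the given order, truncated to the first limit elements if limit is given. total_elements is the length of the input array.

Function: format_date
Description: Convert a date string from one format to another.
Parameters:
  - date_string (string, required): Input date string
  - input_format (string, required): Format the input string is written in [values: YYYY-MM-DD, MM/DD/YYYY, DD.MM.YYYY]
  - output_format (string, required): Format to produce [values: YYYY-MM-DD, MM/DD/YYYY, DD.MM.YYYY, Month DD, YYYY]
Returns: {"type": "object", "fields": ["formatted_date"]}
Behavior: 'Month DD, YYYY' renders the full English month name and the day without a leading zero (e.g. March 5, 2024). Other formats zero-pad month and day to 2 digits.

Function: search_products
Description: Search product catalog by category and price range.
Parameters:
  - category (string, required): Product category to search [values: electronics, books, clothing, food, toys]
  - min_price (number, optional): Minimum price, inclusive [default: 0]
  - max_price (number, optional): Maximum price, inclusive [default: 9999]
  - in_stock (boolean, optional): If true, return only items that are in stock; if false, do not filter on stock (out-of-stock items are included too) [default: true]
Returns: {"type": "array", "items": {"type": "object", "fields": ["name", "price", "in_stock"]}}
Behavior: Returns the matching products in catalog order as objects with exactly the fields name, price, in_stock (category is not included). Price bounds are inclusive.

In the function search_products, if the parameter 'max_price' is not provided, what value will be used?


The search_products spec declares:
  - max_price (number, optional): Maximum price, inclusive [default: 9999]
Default:
9999


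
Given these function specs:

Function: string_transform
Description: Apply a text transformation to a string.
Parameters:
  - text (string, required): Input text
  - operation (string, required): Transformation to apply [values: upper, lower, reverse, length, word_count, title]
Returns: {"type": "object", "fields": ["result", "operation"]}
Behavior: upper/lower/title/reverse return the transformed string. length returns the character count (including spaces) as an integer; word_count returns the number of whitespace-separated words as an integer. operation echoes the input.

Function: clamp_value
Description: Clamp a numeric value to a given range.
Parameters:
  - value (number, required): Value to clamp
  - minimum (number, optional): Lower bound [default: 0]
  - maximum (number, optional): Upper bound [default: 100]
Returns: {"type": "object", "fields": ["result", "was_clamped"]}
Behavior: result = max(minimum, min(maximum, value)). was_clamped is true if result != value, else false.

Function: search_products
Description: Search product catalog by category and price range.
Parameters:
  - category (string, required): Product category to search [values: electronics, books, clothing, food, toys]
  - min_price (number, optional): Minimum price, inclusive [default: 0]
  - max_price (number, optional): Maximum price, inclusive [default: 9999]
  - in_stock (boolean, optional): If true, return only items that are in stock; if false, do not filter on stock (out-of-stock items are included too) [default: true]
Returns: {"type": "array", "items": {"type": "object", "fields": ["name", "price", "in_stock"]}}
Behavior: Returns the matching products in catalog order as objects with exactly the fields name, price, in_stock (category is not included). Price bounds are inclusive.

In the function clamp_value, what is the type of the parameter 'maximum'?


The clamp_value spec declares:
  - maximum (number, optional): Upper bound [default: 100]
Type:
number


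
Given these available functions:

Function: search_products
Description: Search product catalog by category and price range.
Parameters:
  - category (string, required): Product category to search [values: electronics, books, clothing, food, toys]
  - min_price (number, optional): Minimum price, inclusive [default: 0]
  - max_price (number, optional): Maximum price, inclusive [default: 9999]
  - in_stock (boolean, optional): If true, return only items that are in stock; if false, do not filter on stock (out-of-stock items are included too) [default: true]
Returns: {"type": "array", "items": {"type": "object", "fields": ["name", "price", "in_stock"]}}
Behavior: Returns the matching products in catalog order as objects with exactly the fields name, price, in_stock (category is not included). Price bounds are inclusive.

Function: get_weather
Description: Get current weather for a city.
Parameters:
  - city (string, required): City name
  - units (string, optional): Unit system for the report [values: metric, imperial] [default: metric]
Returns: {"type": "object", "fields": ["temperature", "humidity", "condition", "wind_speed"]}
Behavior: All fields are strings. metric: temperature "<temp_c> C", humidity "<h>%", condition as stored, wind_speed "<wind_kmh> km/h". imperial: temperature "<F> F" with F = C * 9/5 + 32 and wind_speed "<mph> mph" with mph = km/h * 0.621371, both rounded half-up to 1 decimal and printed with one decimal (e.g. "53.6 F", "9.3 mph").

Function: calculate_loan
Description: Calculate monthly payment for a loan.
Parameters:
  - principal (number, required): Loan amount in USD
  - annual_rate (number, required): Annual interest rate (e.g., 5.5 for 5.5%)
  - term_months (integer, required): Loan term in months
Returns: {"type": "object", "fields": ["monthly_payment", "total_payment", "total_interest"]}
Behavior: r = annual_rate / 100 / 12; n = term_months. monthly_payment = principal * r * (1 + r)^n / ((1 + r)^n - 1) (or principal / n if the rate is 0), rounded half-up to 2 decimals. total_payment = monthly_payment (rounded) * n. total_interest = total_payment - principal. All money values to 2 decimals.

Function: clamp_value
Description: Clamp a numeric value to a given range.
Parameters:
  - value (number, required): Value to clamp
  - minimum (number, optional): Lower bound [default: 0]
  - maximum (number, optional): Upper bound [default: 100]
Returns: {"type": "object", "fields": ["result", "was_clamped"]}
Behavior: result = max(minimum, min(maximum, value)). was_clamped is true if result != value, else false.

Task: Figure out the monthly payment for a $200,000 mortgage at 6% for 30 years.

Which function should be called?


The task needs a function whose description is: Calculate monthly payment for a loan.
calculate_loan


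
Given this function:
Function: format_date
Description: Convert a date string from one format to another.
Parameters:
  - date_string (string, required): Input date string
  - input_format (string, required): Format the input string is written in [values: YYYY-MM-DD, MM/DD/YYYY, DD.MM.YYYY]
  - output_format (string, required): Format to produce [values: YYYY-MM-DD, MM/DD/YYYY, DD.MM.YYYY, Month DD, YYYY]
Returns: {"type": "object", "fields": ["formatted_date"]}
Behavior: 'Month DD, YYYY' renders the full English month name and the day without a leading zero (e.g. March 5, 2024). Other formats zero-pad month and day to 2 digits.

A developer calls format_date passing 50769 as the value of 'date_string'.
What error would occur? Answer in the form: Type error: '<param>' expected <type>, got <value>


Spec: 'date_string' is declared as string; 50769 is an integer.
Type error: 'date_string' expected string, got 50769


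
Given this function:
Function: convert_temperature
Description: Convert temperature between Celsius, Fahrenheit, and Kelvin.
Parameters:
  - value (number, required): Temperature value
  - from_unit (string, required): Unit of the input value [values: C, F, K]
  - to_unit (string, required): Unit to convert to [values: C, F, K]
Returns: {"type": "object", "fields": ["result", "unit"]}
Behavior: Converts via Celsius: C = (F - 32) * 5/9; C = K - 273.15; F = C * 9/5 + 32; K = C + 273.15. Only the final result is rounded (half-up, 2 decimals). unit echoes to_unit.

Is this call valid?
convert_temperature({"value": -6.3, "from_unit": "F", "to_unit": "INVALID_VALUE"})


Checking parameter values...
Parameter 'to_unit' has value 'INVALID_VALUE' not in allowed: C, F, K
Invalid - 'to_unit' must be one of C, F, K


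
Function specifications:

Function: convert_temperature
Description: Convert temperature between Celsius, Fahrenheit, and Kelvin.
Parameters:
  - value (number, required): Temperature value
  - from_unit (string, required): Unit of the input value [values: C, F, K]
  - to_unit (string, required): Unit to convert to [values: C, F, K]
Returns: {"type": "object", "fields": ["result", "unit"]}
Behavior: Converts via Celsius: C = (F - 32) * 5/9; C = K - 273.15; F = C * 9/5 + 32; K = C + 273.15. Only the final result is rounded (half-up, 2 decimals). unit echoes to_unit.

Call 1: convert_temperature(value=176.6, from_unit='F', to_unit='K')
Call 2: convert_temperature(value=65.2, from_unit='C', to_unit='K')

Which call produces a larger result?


Call 1:
  To C: (176.6 - 32) * 5/9 = 80.333333
  To K: 80.333333 + 273.15 = 353.483333
  Round to 2 decimals: 353.48
  -> 353.48 K
Call 2:
  Input already in C: 65.2
  To K: 65.2 + 273.15 = 338.35
  Round to 2 decimals: 338.35
  -> 338.35 K
Call 1 (353.48 K)


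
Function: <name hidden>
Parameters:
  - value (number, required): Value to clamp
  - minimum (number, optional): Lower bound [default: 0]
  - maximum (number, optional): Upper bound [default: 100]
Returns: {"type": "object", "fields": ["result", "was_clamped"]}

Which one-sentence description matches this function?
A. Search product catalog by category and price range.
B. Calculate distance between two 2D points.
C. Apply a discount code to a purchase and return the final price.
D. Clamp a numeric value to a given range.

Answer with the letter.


Parameters value, minimum, maximum and return ["result", "was_clamped"] fit: Clamp a numeric value to a given range.
D


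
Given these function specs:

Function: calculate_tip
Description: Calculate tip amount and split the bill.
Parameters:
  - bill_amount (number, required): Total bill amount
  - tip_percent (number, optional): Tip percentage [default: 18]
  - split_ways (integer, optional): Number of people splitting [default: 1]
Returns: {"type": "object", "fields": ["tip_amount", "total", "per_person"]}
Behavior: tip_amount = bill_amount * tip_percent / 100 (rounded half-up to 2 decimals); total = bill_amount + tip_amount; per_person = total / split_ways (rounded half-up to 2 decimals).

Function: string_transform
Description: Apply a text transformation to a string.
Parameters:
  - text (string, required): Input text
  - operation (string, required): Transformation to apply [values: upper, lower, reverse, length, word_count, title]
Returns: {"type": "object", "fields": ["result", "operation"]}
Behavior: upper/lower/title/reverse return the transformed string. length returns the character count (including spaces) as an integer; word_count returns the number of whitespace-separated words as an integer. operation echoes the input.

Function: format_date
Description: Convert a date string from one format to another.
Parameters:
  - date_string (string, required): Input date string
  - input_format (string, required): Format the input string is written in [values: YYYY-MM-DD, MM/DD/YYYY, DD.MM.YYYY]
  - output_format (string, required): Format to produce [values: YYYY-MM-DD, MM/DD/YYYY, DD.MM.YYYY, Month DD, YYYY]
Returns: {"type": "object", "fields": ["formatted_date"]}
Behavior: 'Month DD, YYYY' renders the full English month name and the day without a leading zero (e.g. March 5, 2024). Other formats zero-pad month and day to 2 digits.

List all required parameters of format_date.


Parameters of format_date and their required/optional flag:
  date_string: required
  input_format: required
  output_format: required
date_string, input_format, output_format


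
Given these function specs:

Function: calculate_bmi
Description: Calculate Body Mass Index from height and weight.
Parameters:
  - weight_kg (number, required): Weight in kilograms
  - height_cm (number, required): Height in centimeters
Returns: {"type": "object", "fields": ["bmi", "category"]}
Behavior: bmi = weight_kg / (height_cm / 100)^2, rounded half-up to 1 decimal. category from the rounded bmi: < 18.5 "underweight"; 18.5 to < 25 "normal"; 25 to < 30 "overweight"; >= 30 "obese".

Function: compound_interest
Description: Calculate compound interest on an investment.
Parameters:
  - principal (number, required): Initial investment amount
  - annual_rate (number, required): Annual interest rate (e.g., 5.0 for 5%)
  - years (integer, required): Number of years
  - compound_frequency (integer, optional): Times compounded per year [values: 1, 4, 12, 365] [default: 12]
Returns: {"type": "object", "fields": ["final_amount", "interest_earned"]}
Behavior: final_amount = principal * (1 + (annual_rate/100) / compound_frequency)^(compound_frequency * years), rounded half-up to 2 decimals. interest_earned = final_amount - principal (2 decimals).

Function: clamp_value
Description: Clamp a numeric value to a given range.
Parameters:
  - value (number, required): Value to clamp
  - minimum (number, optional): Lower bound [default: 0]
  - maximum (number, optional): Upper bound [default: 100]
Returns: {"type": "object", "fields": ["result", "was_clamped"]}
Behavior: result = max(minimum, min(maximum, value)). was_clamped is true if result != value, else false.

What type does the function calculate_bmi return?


The calculate_bmi spec declares Returns: {"type": "object", "fields": ["bmi", "category"]}
Type:
object


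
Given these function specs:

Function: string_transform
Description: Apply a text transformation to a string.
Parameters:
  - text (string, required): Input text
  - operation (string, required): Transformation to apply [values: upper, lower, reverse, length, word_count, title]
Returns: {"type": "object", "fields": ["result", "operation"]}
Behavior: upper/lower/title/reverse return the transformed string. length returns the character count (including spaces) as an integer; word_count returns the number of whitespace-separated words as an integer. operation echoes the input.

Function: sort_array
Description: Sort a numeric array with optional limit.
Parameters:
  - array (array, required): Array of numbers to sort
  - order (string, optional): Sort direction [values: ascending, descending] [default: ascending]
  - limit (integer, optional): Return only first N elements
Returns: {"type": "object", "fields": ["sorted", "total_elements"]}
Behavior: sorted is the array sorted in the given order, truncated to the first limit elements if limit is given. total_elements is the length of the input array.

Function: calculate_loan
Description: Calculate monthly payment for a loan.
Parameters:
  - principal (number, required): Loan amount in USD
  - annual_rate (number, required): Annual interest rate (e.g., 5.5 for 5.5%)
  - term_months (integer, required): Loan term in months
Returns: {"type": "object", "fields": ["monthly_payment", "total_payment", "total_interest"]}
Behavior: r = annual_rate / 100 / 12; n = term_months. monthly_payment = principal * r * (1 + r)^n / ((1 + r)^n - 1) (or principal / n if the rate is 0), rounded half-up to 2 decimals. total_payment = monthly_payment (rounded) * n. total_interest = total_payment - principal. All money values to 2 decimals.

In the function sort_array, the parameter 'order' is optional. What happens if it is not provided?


The sort_array spec declares:
  - order (string, optional): Sort direction [values: ascending, descending] [default: ascending]
It defaults to ascending


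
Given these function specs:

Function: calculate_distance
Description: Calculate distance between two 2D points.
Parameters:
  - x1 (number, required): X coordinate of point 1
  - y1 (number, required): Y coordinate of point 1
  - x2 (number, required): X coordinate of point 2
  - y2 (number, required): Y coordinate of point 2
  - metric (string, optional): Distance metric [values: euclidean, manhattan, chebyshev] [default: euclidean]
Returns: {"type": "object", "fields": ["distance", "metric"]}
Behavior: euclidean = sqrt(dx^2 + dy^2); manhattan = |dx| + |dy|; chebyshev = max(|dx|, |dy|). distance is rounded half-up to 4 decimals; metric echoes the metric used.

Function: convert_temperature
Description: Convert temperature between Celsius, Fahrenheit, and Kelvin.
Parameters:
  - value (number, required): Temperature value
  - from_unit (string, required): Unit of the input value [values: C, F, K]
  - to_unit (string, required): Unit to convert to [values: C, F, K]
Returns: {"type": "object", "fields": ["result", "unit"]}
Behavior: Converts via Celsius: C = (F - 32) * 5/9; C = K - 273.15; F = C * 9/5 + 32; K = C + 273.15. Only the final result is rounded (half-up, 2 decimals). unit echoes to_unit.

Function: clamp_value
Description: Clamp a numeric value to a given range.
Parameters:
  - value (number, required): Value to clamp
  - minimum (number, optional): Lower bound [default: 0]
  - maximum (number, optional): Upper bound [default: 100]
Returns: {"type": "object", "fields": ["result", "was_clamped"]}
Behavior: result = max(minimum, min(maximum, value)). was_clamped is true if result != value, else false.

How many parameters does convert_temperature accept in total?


Parameters of convert_temperature: value (required), from_unit (required), to_unit (required)
Total:
3


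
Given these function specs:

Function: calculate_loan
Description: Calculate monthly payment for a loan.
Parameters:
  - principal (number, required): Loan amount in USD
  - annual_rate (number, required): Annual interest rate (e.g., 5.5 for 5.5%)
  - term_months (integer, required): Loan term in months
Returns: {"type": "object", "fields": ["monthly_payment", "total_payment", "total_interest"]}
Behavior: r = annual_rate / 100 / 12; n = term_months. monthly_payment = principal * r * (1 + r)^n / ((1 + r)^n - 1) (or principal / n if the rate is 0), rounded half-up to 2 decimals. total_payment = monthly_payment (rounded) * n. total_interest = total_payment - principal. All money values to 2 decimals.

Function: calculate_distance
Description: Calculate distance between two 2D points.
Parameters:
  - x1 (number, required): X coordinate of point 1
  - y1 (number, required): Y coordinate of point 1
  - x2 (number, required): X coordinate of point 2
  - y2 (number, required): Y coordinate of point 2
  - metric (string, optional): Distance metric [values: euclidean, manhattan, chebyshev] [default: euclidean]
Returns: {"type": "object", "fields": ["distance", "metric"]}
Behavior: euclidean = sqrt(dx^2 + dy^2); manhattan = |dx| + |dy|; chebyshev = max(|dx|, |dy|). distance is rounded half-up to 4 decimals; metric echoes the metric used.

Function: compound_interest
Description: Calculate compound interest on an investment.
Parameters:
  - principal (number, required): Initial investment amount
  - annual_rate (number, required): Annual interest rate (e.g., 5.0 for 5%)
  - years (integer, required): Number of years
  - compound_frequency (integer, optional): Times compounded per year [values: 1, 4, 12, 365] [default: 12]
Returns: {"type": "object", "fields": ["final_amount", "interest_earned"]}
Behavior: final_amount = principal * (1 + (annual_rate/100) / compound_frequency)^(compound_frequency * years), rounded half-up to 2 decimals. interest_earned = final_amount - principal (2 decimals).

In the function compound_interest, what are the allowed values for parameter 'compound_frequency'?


The compound_interest spec declares:
  - compound_frequency (integer, optional): Times compounded per year [values: 1, 4, 12, 365] [default: 12]
Allowed values:
1, 4, 12, 365


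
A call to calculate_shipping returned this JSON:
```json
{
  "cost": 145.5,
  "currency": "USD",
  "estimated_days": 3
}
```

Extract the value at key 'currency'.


USD


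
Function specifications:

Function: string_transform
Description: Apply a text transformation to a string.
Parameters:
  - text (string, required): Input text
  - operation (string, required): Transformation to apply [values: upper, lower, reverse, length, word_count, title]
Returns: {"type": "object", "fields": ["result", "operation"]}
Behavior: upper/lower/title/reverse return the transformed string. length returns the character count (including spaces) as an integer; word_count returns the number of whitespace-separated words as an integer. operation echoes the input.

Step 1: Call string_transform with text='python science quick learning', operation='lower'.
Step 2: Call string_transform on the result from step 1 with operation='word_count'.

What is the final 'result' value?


Step 1: string_transform(text='python science quick learning', operation='lower')
  -> result = 'python science quick learning'
Step 2: string_transform(text='python science quick learning', operation='word_count')
  words: python, science, quick, learning -> 4
  -> result = 4
4


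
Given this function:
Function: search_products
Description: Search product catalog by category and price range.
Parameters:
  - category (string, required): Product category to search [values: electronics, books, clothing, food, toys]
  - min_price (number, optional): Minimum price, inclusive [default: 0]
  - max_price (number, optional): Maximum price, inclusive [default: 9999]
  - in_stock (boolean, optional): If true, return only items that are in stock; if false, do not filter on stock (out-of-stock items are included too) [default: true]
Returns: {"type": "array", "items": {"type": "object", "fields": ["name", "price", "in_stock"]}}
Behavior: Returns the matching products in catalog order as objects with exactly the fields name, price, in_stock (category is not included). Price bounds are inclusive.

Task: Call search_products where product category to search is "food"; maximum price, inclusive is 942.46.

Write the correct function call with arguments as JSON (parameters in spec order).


Mapping each described value to its parameter name:
  'Product category to search' -> category = "food"
  'Maximum price, inclusive' -> max_price = 942.46
search_products({"category": "food", "max_price": 942.46})


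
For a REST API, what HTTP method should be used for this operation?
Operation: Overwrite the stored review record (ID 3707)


GET = read, POST = create, PUT = update/replace, DELETE = remove
This operation is an update/replace.
PUT


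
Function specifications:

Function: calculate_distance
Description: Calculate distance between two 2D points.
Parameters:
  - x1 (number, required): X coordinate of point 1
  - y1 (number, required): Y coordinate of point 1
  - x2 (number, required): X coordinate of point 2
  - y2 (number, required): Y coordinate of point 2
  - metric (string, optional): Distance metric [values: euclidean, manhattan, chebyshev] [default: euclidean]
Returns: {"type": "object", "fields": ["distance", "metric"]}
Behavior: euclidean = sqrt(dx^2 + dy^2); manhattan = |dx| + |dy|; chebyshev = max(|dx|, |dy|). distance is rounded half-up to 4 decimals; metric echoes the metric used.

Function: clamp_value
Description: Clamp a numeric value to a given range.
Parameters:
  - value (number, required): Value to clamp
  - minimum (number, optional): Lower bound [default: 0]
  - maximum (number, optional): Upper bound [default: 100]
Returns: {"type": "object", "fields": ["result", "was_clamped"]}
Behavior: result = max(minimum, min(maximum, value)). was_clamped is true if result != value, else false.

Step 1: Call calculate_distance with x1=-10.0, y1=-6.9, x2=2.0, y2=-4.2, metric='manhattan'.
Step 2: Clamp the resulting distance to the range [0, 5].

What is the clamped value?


Step 1: calculate_distance (manhattan)
  |dx| = |2 - -10| = 12; |dy| = |-4.2 - -6.9| = 2.7
  manhattan: 12 + 2.7 = 14.7
  Round to 4 decimals: 14.7
  -> distance = 14.7
Step 2: clamp_value(value=14.7, minimum=0, maximum=5)
  result = max(0, min(5, 14.7)) = max(0, 5) = 5
  was_clamped = (5 != 14.7) = true
  -> result = 5
5
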